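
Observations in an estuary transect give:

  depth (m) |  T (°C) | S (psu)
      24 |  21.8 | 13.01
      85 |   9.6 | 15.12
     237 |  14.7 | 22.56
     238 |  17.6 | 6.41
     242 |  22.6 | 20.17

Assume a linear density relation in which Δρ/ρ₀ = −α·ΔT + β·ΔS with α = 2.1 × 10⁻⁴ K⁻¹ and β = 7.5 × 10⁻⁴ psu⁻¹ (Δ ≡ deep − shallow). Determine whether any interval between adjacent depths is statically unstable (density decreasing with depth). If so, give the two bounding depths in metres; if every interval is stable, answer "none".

237–238 m

Evaluate Δρ/ρ₀ = −αΔT + βΔS across each adjacent pair:
  24–85 m: −αΔT+βΔS = −(2.1 × 10⁻⁴)(-12.2)+(7.5 × 10⁻⁴)(+2.11) = 4.1 × 10⁻³ → stable
  85–237 m: −αΔT+βΔS = −(2.1 × 10⁻⁴)(+5.1)+(7.5 × 10⁻⁴)(+7.44) = 4.5 × 10⁻³ → stable
  237–238 m: −αΔT+βΔS = −(2.1 × 10⁻⁴)(+2.9)+(7.5 × 10⁻⁴)(-16.15) = -0.013 → UNSTABLE
  238–242 m: −αΔT+βΔS = −(2.1 × 10⁻⁴)(+5.0)+(7.5 × 10⁻⁴)(+13.76) = 9.3 × 10⁻³ → stable
The 237–238 m interval has Δρ < 0: lighter water underlies denser water.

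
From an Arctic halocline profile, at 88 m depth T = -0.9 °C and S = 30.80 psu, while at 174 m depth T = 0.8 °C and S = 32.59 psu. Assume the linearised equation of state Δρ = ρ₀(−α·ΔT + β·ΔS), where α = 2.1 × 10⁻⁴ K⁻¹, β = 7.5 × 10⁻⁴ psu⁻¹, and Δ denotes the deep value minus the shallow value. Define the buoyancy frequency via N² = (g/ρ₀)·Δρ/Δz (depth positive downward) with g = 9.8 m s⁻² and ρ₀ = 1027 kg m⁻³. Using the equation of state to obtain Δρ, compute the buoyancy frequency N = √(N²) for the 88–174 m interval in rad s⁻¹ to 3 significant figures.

0.0106 rad s⁻¹

ΔT = +1.7 K, ΔS = +1.79 psu (deep − shallow).
Δρ/ρ₀ = −αΔT + βΔS = -3.57 × 10⁻⁴ + 1.3425 × 10⁻³ = 9.855 × 10⁻⁴, so Δρ ≈ 1.012 kg m⁻³.
N² = (g/ρ₀)·Δρ/Δz = g·(Δρ/ρ₀)/Δz = 9.8 × 9.855 × 10⁻⁴ / 86 = 1.1230 × 10⁻⁴ s⁻².
N = √(1.1230 × 10⁻⁴) = 0.010597 rad s⁻¹ ≈ 0.0106 rad s⁻¹.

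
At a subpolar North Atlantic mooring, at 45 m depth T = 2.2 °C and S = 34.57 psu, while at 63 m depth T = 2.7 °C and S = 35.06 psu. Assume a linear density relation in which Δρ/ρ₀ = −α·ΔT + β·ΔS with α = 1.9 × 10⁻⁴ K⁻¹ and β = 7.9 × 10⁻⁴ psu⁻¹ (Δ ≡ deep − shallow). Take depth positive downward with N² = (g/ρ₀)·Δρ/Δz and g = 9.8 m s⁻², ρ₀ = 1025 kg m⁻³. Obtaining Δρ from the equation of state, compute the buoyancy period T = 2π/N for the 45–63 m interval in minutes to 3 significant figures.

8.30 min

ΔT = +0.5 K, ΔS = +0.49 psu (deep − shallow).
Δρ/ρ₀ = −αΔT + βΔS = -9.50 × 10⁻⁵ + 3.871 × 10⁻⁴ = 2.921 × 10⁻⁴, so Δρ ≈ 0.2994 kg m⁻³.
N² = (g/ρ₀)·Δρ/Δz = g·(Δρ/ρ₀)/Δz = 9.8 × 2.921 × 10⁻⁴ / 18 = 1.5903 × 10⁻⁴ s⁻².
N = √(1.5903 × 10⁻⁴) = 0.012611 rad s⁻¹ → T = 2π/N = 498.23 s = 8.3038 min ≈ 8.30 min.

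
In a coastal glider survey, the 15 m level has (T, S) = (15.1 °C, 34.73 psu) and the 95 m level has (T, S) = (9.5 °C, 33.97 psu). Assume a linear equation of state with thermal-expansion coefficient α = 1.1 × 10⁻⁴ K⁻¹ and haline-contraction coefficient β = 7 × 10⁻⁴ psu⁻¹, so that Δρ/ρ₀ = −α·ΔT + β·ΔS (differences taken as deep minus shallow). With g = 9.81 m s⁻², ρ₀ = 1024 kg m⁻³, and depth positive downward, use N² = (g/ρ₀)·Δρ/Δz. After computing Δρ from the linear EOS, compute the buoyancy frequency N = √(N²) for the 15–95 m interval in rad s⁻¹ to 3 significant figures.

ΔT = -5.6 K, ΔS = -0.76 psu (deep − shallow).
Δρ/ρ₀ = −αΔT + βΔS = 6.16 × 10⁻⁴ − 5.32 × 10⁻⁴ = 8.40 × 10⁻⁵, so Δρ ≈ 0.08602 kg m⁻³.
N² = (g/ρ₀)·Δρ/Δz = g·(Δρ/ρ₀)/Δz = 9.81 × 8.40 × 10⁻⁵ / 80 = 1.0300 × 10⁻⁵ s⁻².
N = √(1.0300 × 10⁻⁵) = 3.2094 × 10⁻³ rad s⁻¹ ≈ 3.21 × 10⁻³ rad s⁻¹.

3.21 × 10⁻³ rad s⁻¹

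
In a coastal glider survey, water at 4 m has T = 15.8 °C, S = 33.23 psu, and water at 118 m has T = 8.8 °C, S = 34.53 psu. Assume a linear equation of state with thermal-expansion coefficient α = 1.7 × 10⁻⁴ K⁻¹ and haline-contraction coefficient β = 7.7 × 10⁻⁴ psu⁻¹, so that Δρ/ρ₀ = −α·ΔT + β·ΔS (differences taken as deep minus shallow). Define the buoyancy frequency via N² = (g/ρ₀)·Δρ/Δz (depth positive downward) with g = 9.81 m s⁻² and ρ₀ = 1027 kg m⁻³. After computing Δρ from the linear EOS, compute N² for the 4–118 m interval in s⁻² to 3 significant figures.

ΔT = -7.0 K, ΔS = +1.30 psu (deep − shallow).
Δρ/ρ₀ = −αΔT + βΔS = 1.19 × 10⁻³ + 1.001 × 10⁻³ = 2.191 × 10⁻³, so Δρ ≈ 2.250 kg m⁻³.
N² = (g/ρ₀)·Δρ/Δz = g·(Δρ/ρ₀)/Δz = 9.81 × 2.191 × 10⁻³ / 114 = 1.8854 × 10⁻⁴ s⁻² ≈ 1.89 × 10⁻⁴ s⁻².

1.89 × 10⁻⁴ s⁻²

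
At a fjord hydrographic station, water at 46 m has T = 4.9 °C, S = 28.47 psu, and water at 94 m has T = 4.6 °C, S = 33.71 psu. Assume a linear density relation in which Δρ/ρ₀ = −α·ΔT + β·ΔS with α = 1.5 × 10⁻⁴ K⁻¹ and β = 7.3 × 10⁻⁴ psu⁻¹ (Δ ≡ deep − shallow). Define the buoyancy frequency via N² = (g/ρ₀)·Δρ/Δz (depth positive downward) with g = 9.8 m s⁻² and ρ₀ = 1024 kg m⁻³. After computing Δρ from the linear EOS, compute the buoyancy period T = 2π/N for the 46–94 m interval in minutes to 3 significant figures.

3.73 min

ΔT = -0.3 K, ΔS = +5.24 psu (deep − shallow).
Δρ/ρ₀ = −αΔT + βΔS = 4.50 × 10⁻⁵ + 3.8252 × 10⁻³ = 3.8702 × 10⁻³, so Δρ ≈ 3.963 kg m⁻³.
N² = (g/ρ₀)·Δρ/Δz = g·(Δρ/ρ₀)/Δz = 9.8 × 3.8702 × 10⁻³ / 48 = 7.9017 × 10⁻⁴ s⁻².
N = √(7.9017 × 10⁻⁴) = 0.028110 rad s⁻¹ → T = 2π/N = 223.52 s = 3.7253 min ≈ 3.73 min.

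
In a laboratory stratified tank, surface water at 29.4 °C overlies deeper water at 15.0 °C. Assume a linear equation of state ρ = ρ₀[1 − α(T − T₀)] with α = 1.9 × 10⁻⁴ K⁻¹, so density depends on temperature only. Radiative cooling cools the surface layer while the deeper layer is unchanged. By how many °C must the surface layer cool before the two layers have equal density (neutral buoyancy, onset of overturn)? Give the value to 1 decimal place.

With temperature the only control, equal density requires T_surf′ = T_deep.
T_surf′ = 15.0 °C.
Cooling required: 29.4 − 15.0 = 14.4 °C.

14.4 °C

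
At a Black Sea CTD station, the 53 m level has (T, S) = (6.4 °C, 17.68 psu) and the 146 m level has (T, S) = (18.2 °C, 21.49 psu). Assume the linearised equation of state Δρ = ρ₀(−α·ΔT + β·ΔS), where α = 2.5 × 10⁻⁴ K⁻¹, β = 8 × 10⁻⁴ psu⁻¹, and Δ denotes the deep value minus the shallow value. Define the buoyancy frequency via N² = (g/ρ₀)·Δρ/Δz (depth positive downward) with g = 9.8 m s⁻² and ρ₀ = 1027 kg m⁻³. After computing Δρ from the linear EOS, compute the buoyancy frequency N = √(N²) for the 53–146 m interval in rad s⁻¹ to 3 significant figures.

3.21 × 10⁻³ rad s⁻¹

ΔT = +11.8 K, ΔS = +3.81 psu (deep − shallow).
Δρ/ρ₀ = −αΔT + βΔS = -2.95 × 10⁻³ + 3.048 × 10⁻³ = 9.80 × 10⁻⁵, so Δρ ≈ 0.1006 kg m⁻³.
N² = (g/ρ₀)·Δρ/Δz = g·(Δρ/ρ₀)/Δz = 9.8 × 9.80 × 10⁻⁵ / 93 = 1.0327 × 10⁻⁵ s⁻².
N = √(1.0327 × 10⁻⁵) = 3.2136 × 10⁻³ rad s⁻¹ ≈ 3.21 × 10⁻³ rad s⁻¹.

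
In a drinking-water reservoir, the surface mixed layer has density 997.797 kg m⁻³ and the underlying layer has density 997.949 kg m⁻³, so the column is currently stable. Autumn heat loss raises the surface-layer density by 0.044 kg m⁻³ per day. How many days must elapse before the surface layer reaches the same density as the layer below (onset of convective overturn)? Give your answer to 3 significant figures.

Density deficit of the surface layer: 997.949 − 997.797 = 0.152 kg m⁻³.
Required change = 0.152 / 0.044 = 3.45 days.

3.45 days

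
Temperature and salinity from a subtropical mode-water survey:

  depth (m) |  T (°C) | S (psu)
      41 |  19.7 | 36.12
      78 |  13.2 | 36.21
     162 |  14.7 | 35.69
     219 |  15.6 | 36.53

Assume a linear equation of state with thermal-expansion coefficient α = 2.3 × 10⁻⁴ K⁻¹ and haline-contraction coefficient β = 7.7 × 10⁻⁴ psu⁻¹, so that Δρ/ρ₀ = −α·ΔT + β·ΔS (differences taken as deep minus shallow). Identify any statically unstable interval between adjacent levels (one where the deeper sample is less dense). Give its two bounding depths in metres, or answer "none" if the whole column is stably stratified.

78–162 m

Evaluate Δρ/ρ₀ = −αΔT + βΔS across each adjacent pair:
  41–78 m: −αΔT+βΔS = −(2.3 × 10⁻⁴)(-6.5)+(7.7 × 10⁻⁴)(+0.09) = 1.6 × 10⁻³ → stable
  78–162 m: −αΔT+βΔS = −(2.3 × 10⁻⁴)(+1.5)+(7.7 × 10⁻⁴)(-0.52) = -7.5 × 10⁻⁴ → UNSTABLE
  162–219 m: −αΔT+βΔS = −(2.3 × 10⁻⁴)(+0.9)+(7.7 × 10⁻⁴)(+0.84) = 4.4 × 10⁻⁴ → stable
The 78–162 m interval has Δρ < 0: lighter water underlies denser water.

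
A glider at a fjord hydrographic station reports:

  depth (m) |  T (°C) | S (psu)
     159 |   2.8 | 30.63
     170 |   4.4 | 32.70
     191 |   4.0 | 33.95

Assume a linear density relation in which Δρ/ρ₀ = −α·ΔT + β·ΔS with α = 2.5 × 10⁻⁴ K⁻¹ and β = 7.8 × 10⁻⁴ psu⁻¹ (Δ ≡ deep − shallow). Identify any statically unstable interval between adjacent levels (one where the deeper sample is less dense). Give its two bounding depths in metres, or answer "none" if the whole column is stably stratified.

Evaluate Δρ/ρ₀ = −αΔT + βΔS across each adjacent pair:
  159–170 m: −αΔT+βΔS = −(2.5 × 10⁻⁴)(+1.6)+(7.8 × 10⁻⁴)(+2.07) = 1.2 × 10⁻³ → stable
  170–191 m: −αΔT+βΔS = −(2.5 × 10⁻⁴)(-0.4)+(7.8 × 10⁻⁴)(+1.25) = 1.1 × 10⁻³ → stable
Every interval has Δρ > 0: the column is stably stratified throughout.

none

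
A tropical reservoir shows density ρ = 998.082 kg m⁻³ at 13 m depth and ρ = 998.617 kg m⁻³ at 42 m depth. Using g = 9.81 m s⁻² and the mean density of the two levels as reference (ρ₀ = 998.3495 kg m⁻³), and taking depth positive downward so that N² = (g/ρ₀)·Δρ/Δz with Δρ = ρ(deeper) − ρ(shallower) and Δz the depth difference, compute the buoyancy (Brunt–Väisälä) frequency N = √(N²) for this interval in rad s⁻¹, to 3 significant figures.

Δρ = 998.617 − 998.082 = 0.535 kg m⁻³ over Δz = 42 − 13 = 29 m.
N² = (9.81/998.3495) × (0.535/29) = 1.8128 × 10⁻⁴ s⁻².
N = √(1.8128 × 10⁻⁴) = 0.013464 rad s⁻¹ ≈ 0.0135 rad s⁻¹.
A positive N² confirms static stability across the interval.

0.0135 rad s⁻¹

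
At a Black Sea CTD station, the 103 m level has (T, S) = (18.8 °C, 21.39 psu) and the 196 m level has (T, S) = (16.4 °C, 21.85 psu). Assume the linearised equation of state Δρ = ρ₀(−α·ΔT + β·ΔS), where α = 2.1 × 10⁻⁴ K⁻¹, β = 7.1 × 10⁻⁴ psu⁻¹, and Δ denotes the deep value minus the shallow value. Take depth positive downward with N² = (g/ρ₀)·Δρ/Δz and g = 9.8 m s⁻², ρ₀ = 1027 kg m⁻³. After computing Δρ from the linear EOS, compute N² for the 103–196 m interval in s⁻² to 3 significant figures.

8.75 × 10⁻⁵ s⁻²

ΔT = -2.4 K, ΔS = +0.46 psu (deep − shallow).
Δρ/ρ₀ = −αΔT + βΔS = 5.04 × 10⁻⁴ + 3.266 × 10⁻⁴ = 8.306 × 10⁻⁴, so Δρ ≈ 0.8530 kg m⁻³.
N² = (g/ρ₀)·Δρ/Δz = g·(Δρ/ρ₀)/Δz = 9.8 × 8.306 × 10⁻⁴ / 93 = 8.7526 × 10⁻⁵ s⁻² ≈ 8.75 × 10⁻⁵ s⁻².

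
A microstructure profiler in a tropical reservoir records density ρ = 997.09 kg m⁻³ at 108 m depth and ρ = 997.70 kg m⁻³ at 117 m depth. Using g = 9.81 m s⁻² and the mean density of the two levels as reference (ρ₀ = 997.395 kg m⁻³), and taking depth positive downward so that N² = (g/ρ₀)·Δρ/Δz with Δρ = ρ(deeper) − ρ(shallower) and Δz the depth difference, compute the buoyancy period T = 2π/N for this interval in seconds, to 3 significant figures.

Δρ = 997.70 − 997.09 = 0.61 kg m⁻³ over Δz = 117 − 108 = 9 m.
N² = (9.81/997.395) × (0.61/9) = 6.6664 × 10⁻⁴ s⁻².
N = √(6.6664 × 10⁻⁴) = 0.025819 rad s⁻¹, so T = 2π/N = 243.36 s ≈ 243 s.

243 s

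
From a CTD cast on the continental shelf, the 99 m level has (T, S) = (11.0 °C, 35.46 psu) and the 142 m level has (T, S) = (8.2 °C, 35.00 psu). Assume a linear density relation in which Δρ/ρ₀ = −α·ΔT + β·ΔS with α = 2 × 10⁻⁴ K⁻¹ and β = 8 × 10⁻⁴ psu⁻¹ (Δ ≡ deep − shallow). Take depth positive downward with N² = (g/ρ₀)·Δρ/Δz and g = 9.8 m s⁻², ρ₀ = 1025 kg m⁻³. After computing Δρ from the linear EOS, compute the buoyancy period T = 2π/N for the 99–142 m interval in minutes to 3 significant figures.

15.8 min

ΔT = -2.8 K, ΔS = -0.46 psu (deep − shallow).
Δρ/ρ₀ = −αΔT + βΔS = 5.60 × 10⁻⁴ − 3.68 × 10⁻⁴ = 1.92 × 10⁻⁴, so Δρ ≈ 0.1968 kg m⁻³.
N² = (g/ρ₀)·Δρ/Δz = g·(Δρ/ρ₀)/Δz = 9.8 × 1.92 × 10⁻⁴ / 43 = 4.3758 × 10⁻⁵ s⁻².
N = √(4.3758 × 10⁻⁵) = 6.6150 × 10⁻³ rad s⁻¹ → T = 2π/N = 949.84 s = 15.831 min ≈ 15.8 min.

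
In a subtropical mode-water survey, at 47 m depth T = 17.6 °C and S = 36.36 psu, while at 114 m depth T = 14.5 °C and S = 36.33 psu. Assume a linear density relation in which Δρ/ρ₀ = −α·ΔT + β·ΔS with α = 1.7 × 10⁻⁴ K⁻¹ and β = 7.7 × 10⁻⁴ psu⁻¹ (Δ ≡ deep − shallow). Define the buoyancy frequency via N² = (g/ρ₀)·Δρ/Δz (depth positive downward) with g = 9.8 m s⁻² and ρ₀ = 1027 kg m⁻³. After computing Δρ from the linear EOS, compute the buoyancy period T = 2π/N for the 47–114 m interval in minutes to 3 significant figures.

12.2 min

ΔT = -3.1 K, ΔS = -0.03 psu (deep − shallow).
Δρ/ρ₀ = −αΔT + βΔS = 5.27 × 10⁻⁴ − 2.31 × 10⁻⁵ = 5.039 × 10⁻⁴, so Δρ ≈ 0.5175 kg m⁻³.
N² = (g/ρ₀)·Δρ/Δz = g·(Δρ/ρ₀)/Δz = 9.8 × 5.039 × 10⁻⁴ / 67 = 7.3705 × 10⁻⁵ s⁻².
N = √(7.3705 × 10⁻⁵) = 8.5852 × 10⁻³ rad s⁻¹ → T = 2π/N = 731.86 s = 12.198 min ≈ 12.2 min.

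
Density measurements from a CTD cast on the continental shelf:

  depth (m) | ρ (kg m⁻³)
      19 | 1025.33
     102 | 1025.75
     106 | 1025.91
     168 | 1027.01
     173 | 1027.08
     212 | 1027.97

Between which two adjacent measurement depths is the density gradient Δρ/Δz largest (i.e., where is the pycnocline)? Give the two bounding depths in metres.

102–106 m

Compute the density gradient over each adjacent pair:
  19–102 m: Δρ/Δz = 0.42/83 = 5.1 × 10⁻³ kg m⁻⁴
  102–106 m: Δρ/Δz = 0.16/4 = 0.040 kg m⁻⁴
  106–168 m: Δρ/Δz = 1.10/62 = 0.018 kg m⁻⁴
  168–173 m: Δρ/Δz = 0.07/5 = 0.014 kg m⁻⁴
  173–212 m: Δρ/Δz = 0.89/39 = 0.023 kg m⁻⁴
The largest gradient is in the 102–106 m interval — the pycnocline.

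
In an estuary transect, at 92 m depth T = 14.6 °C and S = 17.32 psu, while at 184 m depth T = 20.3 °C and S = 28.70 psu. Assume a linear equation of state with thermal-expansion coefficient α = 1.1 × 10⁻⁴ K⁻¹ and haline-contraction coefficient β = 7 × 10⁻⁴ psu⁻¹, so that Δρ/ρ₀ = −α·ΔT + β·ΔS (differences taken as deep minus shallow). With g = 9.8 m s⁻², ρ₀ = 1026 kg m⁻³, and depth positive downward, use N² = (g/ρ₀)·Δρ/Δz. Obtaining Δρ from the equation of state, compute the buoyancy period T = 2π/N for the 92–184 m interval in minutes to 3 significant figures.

3.75 min

ΔT = +5.7 K, ΔS = +11.38 psu (deep − shallow).
Δρ/ρ₀ = −αΔT + βΔS = -6.27 × 10⁻⁴ + 7.966 × 10⁻³ = 7.339 × 10⁻³, so Δρ ≈ 7.530 kg m⁻³.
N² = (g/ρ₀)·Δρ/Δz = g·(Δρ/ρ₀)/Δz = 9.8 × 7.339 × 10⁻³ / 92 = 7.8176 × 10⁻⁴ s⁻².
N = √(7.8176 × 10⁻⁴) = 0.027960 rad s⁻¹ → T = 2π/N = 224.72 s = 3.7453 min ≈ 3.75 min.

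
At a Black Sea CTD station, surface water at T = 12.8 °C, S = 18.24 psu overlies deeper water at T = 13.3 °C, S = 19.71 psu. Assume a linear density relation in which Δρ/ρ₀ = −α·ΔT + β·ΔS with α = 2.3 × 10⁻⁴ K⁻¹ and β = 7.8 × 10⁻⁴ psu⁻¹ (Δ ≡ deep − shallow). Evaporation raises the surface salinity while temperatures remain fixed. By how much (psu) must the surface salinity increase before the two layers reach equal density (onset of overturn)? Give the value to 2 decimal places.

1.32 psu

Neutral buoyancy requires −α(T_deep − T_surf) + β(S_deep − S_surf′) = 0.
S_surf′ = S_deep − (α/β)·ΔT = 19.71 − (2.3 × 10⁻⁴/7.8 × 10⁻⁴)·(+0.5) = 19.5626 psu.
Increase required: 19.5626 − 18.24 = 1.3226 psu.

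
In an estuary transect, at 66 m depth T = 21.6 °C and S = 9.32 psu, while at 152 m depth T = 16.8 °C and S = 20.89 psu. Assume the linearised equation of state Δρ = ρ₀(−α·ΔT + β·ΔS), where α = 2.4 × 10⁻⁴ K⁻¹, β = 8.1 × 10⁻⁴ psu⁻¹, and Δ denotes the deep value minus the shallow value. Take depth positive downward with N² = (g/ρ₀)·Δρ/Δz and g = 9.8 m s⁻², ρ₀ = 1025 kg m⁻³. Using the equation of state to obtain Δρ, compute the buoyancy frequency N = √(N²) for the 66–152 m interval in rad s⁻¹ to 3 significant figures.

ΔT = -4.8 K, ΔS = +11.57 psu (deep − shallow).
Δρ/ρ₀ = −αΔT + βΔS = 1.152 × 10⁻³ + 9.3717 × 10⁻³ = 0.0105237, so Δρ ≈ 10.79 kg m⁻³.
N² = (g/ρ₀)·Δρ/Δz = g·(Δρ/ρ₀)/Δz = 9.8 × 0.0105237 / 86 = 1.1992 × 10⁻³ s⁻².
N = √(1.1992 × 10⁻³) = 0.034629 rad s⁻¹ ≈ 0.0346 rad s⁻¹.

0.0346 rad s⁻¹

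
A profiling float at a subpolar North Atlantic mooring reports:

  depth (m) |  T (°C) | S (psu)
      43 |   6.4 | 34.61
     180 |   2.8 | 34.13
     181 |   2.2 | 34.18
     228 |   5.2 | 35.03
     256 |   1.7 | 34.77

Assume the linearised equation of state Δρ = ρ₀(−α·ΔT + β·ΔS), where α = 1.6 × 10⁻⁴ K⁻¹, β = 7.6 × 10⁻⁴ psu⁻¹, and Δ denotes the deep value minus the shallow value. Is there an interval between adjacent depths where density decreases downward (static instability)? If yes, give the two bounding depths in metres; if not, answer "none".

Evaluate Δρ/ρ₀ = −αΔT + βΔS across each adjacent pair:
  43–180 m: −αΔT+βΔS = −(1.6 × 10⁻⁴)(-3.6)+(7.6 × 10⁻⁴)(-0.48) = 2.1 × 10⁻⁴ → stable
  180–181 m: −αΔT+βΔS = −(1.6 × 10⁻⁴)(-0.6)+(7.6 × 10⁻⁴)(+0.05) = 1.3 × 10⁻⁴ → stable
  181–228 m: −αΔT+βΔS = −(1.6 × 10⁻⁴)(+3.0)+(7.6 × 10⁻⁴)(+0.85) = 1.7 × 10⁻⁴ → stable
  228–256 m: −αΔT+βΔS = −(1.6 × 10⁻⁴)(-3.5)+(7.6 × 10⁻⁴)(-0.26) = 3.6 × 10⁻⁴ → stable
Every interval has Δρ > 0: the column is stably stratified throughout.

none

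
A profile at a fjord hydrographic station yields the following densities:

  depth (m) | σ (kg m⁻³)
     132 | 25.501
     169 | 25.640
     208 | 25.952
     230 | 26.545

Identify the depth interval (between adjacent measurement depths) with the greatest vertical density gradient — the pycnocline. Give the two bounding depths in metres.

Compute the density gradient over each adjacent pair:
  132–169 m: Δρ/Δz = 0.139/37 = 3.8 × 10⁻³ kg m⁻⁴
  169–208 m: Δρ/Δz = 0.312/39 = 8.0 × 10⁻³ kg m⁻⁴
  208–230 m: Δρ/Δz = 0.593/22 = 0.027 kg m⁻⁴
The largest gradient is in the 208–230 m interval — the pycnocline.

208–230 m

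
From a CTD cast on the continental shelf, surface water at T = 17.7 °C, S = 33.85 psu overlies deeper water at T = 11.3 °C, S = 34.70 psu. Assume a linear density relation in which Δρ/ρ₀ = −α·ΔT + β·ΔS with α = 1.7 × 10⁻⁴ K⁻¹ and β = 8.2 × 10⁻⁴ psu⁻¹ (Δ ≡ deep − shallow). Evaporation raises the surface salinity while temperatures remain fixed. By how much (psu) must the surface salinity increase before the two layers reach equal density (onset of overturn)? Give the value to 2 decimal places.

Neutral buoyancy requires −α(T_deep − T_surf) + β(S_deep − S_surf′) = 0.
S_surf′ = S_deep − (α/β)·ΔT = 34.70 − (1.7 × 10⁻⁴/8.2 × 10⁻⁴)·(-6.4) = 36.0268 psu.
Increase required: 36.0268 − 33.85 = 2.1768 psu.

2.18 psu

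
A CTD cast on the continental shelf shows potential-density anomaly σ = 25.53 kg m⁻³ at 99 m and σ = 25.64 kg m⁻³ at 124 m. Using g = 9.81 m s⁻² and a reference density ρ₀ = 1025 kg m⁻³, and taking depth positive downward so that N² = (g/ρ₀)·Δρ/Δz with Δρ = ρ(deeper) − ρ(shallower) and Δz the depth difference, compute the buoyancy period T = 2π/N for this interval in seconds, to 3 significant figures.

Δρ = 1025.64 − 1025.53 = 0.11 kg m⁻³ over Δz = 124 − 99 = 25 m.
N² = (9.81/1025) × (0.11/25) = 4.2111 × 10⁻⁵ s⁻².
N = √(4.2111 × 10⁻⁵) = 6.4893 × 10⁻³ rad s⁻¹, so T = 2π/N = 968.24 s ≈ 968 s.

968 s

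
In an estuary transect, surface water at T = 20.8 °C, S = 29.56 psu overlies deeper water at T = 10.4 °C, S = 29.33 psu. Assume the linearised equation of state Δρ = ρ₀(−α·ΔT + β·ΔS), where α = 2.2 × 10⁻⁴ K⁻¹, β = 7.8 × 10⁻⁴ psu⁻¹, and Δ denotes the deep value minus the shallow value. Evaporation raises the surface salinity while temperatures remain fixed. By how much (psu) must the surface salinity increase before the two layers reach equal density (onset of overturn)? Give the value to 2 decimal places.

2.70 psu

Neutral buoyancy requires −α(T_deep − T_surf) + β(S_deep − S_surf′) = 0.
S_surf′ = S_deep − (α/β)·ΔT = 29.33 − (2.2 × 10⁻⁴/7.8 × 10⁻⁴)·(-10.4) = 32.2633 psu.
Increase required: 32.2633 − 29.56 = 2.7033 psu.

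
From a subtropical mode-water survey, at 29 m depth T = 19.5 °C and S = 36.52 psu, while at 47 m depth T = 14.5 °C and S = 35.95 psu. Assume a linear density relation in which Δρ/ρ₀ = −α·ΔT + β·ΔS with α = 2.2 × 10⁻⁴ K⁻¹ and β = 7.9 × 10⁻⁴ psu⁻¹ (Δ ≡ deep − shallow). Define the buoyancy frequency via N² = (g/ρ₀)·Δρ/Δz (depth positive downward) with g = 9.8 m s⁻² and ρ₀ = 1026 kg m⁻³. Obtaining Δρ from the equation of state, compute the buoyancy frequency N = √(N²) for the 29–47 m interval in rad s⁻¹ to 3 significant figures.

ΔT = -5.0 K, ΔS = -0.57 psu (deep − shallow).
Δρ/ρ₀ = −αΔT + βΔS = 1.10 × 10⁻³ − 4.503 × 10⁻⁴ = 6.497 × 10⁻⁴, so Δρ ≈ 0.6666 kg m⁻³.
N² = (g/ρ₀)·Δρ/Δz = g·(Δρ/ρ₀)/Δz = 9.8 × 6.497 × 10⁻⁴ / 18 = 3.5373 × 10⁻⁴ s⁻².
N = √(3.5373 × 10⁻⁴) = 0.018808 rad s⁻¹ ≈ 0.0188 rad s⁻¹.

0.0188 rad s⁻¹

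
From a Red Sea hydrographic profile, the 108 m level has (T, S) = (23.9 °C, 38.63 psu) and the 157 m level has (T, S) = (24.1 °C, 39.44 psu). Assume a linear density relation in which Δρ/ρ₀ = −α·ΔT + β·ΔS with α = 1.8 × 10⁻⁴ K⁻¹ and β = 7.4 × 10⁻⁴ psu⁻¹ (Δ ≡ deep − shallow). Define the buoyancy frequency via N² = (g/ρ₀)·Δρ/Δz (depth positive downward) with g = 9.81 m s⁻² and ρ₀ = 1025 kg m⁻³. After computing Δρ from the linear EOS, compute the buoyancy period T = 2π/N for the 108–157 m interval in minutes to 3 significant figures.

ΔT = +0.2 K, ΔS = +0.81 psu (deep − shallow).
Δρ/ρ₀ = −αΔT + βΔS = -3.60 × 10⁻⁵ + 5.994 × 10⁻⁴ = 5.634 × 10⁻⁴, so Δρ ≈ 0.5775 kg m⁻³.
N² = (g/ρ₀)·Δρ/Δz = g·(Δρ/ρ₀)/Δz = 9.81 × 5.634 × 10⁻⁴ / 49 = 1.1279 × 10⁻⁴ s⁻².
N = √(1.1279 × 10⁻⁴) = 0.010620 rad s⁻¹ → T = 2π/N = 591.64 s = 9.8607 min ≈ 9.86 min.

9.86 min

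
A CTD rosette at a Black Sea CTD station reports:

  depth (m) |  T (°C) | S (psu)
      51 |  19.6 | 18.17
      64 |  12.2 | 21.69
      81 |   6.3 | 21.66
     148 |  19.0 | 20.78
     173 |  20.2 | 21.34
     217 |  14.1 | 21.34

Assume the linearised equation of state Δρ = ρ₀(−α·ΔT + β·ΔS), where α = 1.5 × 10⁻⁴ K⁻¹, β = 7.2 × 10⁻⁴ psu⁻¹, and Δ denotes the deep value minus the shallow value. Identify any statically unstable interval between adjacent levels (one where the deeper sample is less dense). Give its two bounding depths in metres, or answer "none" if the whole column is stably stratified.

81–148 m

Evaluate Δρ/ρ₀ = −αΔT + βΔS across each adjacent pair:
  51–64 m: −αΔT+βΔS = −(1.5 × 10⁻⁴)(-7.4)+(7.2 × 10⁻⁴)(+3.52) = 3.6 × 10⁻³ → stable
  64–81 m: −αΔT+βΔS = −(1.5 × 10⁻⁴)(-5.9)+(7.2 × 10⁻⁴)(-0.03) = 8.6 × 10⁻⁴ → stable
  81–148 m: −αΔT+βΔS = −(1.5 × 10⁻⁴)(+12.7)+(7.2 × 10⁻⁴)(-0.88) = -2.5 × 10⁻³ → UNSTABLE
  148–173 m: −αΔT+βΔS = −(1.5 × 10⁻⁴)(+1.2)+(7.2 × 10⁻⁴)(+0.56) = 2.2 × 10⁻⁴ → stable
  173–217 m: −αΔT+βΔS = −(1.5 × 10⁻⁴)(-6.1)+(7.2 × 10⁻⁴)(+0.00) = 9.1 × 10⁻⁴ → stable
The 81–148 m interval has Δρ < 0: lighter water underlies denser water.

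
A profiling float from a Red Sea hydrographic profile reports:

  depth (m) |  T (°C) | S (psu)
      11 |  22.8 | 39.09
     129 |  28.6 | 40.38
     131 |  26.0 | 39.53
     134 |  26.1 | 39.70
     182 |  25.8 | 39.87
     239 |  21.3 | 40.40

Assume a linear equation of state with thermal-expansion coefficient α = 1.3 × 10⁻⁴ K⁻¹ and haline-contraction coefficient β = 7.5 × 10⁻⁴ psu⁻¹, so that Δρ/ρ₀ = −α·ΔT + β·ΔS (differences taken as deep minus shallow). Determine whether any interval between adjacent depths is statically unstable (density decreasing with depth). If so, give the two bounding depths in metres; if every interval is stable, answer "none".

Evaluate Δρ/ρ₀ = −αΔT + βΔS across each adjacent pair:
  11–129 m: −αΔT+βΔS = −(1.3 × 10⁻⁴)(+5.8)+(7.5 × 10⁻⁴)(+1.29) = 2.1 × 10⁻⁴ → stable
  129–131 m: −αΔT+βΔS = −(1.3 × 10⁻⁴)(-2.6)+(7.5 × 10⁻⁴)(-0.85) = -3.0 × 10⁻⁴ → UNSTABLE
  131–134 m: −αΔT+βΔS = −(1.3 × 10⁻⁴)(+0.1)+(7.5 × 10⁻⁴)(+0.17) = 1.1 × 10⁻⁴ → stable
  134–182 m: −αΔT+βΔS = −(1.3 × 10⁻⁴)(-0.3)+(7.5 × 10⁻⁴)(+0.17) = 1.7 × 10⁻⁴ → stable
  182–239 m: −αΔT+βΔS = −(1.3 × 10⁻⁴)(-4.5)+(7.5 × 10⁻⁴)(+0.53) = 9.8 × 10⁻⁴ → stable
The 129–131 m interval has Δρ < 0: lighter water underlies denser water.

129–131 m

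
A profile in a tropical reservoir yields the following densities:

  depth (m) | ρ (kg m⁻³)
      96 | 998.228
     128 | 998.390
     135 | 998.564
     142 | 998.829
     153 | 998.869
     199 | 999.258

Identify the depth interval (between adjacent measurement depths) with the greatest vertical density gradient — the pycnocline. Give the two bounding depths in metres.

135–142 m

Compute the density gradient over each adjacent pair:
  96–128 m: Δρ/Δz = 0.162/32 = 5.1 × 10⁻³ kg m⁻⁴
  128–135 m: Δρ/Δz = 0.174/7 = 0.025 kg m⁻⁴
  135–142 m: Δρ/Δz = 0.265/7 = 0.038 kg m⁻⁴
  142–153 m: Δρ/Δz = 0.040/11 = 3.6 × 10⁻³ kg m⁻⁴
  153–199 m: Δρ/Δz = 0.389/46 = 8.5 × 10⁻³ kg m⁻⁴
The largest gradient is in the 135–142 m interval — the pycnocline.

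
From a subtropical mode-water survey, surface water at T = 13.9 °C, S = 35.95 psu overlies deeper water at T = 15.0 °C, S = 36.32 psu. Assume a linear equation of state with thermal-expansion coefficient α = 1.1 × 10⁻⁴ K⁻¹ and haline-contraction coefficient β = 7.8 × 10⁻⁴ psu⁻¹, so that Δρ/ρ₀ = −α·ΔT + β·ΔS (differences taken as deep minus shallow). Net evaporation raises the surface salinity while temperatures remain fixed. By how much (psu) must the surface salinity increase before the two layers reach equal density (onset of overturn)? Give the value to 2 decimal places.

0.21 psu

Neutral buoyancy requires −α(T_deep − T_surf) + β(S_deep − S_surf′) = 0.
S_surf′ = S_deep − (α/β)·ΔT = 36.32 − (1.1 × 10⁻⁴/7.8 × 10⁻⁴)·(+1.1) = 36.1649 psu.
Increase required: 36.1649 − 35.95 = 0.2149 psu.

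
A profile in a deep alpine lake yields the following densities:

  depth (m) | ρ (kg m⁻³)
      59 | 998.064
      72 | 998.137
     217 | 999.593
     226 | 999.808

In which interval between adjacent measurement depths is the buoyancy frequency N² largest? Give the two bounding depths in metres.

Compute the density gradient over each adjacent pair:
  59–72 m: Δρ/Δz = 0.073/13 = 5.6 × 10⁻³ kg m⁻⁴
  72–217 m: Δρ/Δz = 1.456/145 = 0.010 kg m⁻⁴
  217–226 m: Δρ/Δz = 0.215/9 = 0.024 kg m⁻⁴
The largest gradient is in the 217–226 m interval — the pycnocline.

217–226 m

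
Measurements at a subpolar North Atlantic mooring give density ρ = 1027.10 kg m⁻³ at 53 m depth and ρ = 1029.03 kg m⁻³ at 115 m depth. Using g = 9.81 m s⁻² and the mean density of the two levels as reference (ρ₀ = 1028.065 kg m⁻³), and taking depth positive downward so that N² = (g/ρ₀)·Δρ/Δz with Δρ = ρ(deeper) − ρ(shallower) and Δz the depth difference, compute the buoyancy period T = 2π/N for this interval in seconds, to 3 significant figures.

365 s

Δρ = 1029.03 − 1027.10 = 1.93 kg m⁻³ over Δz = 115 − 53 = 62 m.
N² = (9.81/1028.065) × (1.93/62) = 2.9704 × 10⁻⁴ s⁻².
N = √(2.9704 × 10⁻⁴) = 0.017235 rad s⁻¹, so T = 2π/N = 364.56 s ≈ 365 s.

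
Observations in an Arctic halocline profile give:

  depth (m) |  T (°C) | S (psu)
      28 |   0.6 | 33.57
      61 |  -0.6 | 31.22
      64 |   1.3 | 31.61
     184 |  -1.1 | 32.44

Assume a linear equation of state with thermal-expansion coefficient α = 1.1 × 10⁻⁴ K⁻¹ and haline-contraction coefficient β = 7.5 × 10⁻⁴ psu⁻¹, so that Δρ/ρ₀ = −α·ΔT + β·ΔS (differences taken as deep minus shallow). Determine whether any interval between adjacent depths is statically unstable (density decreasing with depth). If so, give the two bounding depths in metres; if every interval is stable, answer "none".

Evaluate Δρ/ρ₀ = −αΔT + βΔS across each adjacent pair:
  28–61 m: −αΔT+βΔS = −(1.1 × 10⁻⁴)(-1.2)+(7.5 × 10⁻⁴)(-2.35) = -1.6 × 10⁻³ → UNSTABLE
  61–64 m: −αΔT+βΔS = −(1.1 × 10⁻⁴)(+1.9)+(7.5 × 10⁻⁴)(+0.39) = 8.4 × 10⁻⁵ → stable
  64–184 m: −αΔT+βΔS = −(1.1 × 10⁻⁴)(-2.4)+(7.5 × 10⁻⁴)(+0.83) = 8.9 × 10⁻⁴ → stable
The 28–61 m interval has Δρ < 0: lighter water underlies denser water.

28–61 m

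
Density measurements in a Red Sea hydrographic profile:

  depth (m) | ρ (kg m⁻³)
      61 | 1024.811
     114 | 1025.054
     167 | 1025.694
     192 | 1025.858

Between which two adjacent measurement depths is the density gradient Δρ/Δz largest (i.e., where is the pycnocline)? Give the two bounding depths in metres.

114–167 m

Compute the density gradient over each adjacent pair:
  61–114 m: Δρ/Δz = 0.243/53 = 4.6 × 10⁻³ kg m⁻⁴
  114–167 m: Δρ/Δz = 0.640/53 = 0.012 kg m⁻⁴
  167–192 m: Δρ/Δz = 0.164/25 = 6.6 × 10⁻³ kg m⁻⁴
The largest gradient is in the 114–167 m interval — the pycnocline.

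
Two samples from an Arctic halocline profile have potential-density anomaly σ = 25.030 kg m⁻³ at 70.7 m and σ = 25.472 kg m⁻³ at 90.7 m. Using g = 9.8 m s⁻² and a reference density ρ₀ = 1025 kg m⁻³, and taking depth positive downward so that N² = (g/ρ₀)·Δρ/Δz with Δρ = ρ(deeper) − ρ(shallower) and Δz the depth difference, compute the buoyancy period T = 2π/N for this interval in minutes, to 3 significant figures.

Δρ = 1025.472 − 1025.030 = 0.442 kg m⁻³ over Δz = 90.7 − 70.7 = 20 m.
N² = (9.8/1025) × (0.442/20) = 2.1130 × 10⁻⁴ s⁻².
N = √(2.1130 × 10⁻⁴) = 0.014536 rad s⁻¹, so T = 2π/N = 432.25 s = 7.2042 min ≈ 7.20 min.
N² > 0, so the interval is statically stable.

7.20 min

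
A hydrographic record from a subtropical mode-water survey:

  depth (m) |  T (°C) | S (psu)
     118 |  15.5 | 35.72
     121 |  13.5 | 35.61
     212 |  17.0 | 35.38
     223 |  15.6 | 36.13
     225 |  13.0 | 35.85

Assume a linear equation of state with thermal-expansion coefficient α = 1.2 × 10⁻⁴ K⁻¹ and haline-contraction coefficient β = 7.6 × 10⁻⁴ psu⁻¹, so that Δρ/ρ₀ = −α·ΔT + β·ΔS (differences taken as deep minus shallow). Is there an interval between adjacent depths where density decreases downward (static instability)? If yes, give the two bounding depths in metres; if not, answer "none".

Evaluate Δρ/ρ₀ = −αΔT + βΔS across each adjacent pair:
  118–121 m: −αΔT+βΔS = −(1.2 × 10⁻⁴)(-2.0)+(7.6 × 10⁻⁴)(-0.11) = 1.6 × 10⁻⁴ → stable
  121–212 m: −αΔT+βΔS = −(1.2 × 10⁻⁴)(+3.5)+(7.6 × 10⁻⁴)(-0.23) = -5.9 × 10⁻⁴ → UNSTABLE
  212–223 m: −αΔT+βΔS = −(1.2 × 10⁻⁴)(-1.4)+(7.6 × 10⁻⁴)(+0.75) = 7.4 × 10⁻⁴ → stable
  223–225 m: −αΔT+βΔS = −(1.2 × 10⁻⁴)(-2.6)+(7.6 × 10⁻⁴)(-0.28) = 9.9 × 10⁻⁵ → stable
The 121–212 m interval has Δρ < 0: lighter water underlies denser water.

121–212 m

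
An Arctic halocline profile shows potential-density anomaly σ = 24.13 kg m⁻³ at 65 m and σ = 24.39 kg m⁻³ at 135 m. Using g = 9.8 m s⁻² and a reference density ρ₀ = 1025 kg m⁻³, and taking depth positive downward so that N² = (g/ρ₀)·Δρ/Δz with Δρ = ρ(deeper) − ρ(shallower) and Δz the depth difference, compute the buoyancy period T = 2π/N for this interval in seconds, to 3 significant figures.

1.05 × 10³ s

Δρ = 1024.39 − 1024.13 = 0.26 kg m⁻³ over Δz = 135 − 65 = 70 m.
N² = (9.8/1025) × (0.26/70) = 3.5512 × 10⁻⁵ s⁻².
N = √(3.5512 × 10⁻⁵) = 5.9592 × 10⁻³ rad s⁻¹, so T = 2π/N = 1.0544 × 10³ s ≈ 1.05 × 10³ s.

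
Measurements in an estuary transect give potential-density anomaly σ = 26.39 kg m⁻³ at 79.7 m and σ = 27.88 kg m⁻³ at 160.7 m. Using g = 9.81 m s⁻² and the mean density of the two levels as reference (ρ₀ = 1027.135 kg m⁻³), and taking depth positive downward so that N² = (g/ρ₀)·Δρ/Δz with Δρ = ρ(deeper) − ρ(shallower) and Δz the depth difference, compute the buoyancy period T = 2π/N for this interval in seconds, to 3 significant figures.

474 s

Δρ = 1027.88 − 1026.39 = 1.49 kg m⁻³ over Δz = 160.7 − 79.7 = 81 m.
N² = (9.81/1027.135) × (1.49/81) = 1.7569 × 10⁻⁴ s⁻².
N = √(1.7569 × 10⁻⁴) = 0.013255 rad s⁻¹, so T = 2π/N = 474.02 s ≈ 474 s.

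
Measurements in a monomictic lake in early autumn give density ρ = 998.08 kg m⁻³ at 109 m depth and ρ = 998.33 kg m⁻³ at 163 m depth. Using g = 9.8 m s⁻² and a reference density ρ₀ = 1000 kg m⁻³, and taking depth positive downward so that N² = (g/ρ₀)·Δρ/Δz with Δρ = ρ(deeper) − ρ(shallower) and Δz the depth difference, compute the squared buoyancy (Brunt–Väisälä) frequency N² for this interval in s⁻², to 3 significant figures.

4.54 × 10⁻⁵ s⁻²

Δρ = 998.33 − 998.08 = 0.25 kg m⁻³ over Δz = 163 − 109 = 54 m.
N² = (9.8/1000) × (0.25/54) = 4.5370 × 10⁻⁵ s⁻² ≈ 4.54 × 10⁻⁵ s⁻².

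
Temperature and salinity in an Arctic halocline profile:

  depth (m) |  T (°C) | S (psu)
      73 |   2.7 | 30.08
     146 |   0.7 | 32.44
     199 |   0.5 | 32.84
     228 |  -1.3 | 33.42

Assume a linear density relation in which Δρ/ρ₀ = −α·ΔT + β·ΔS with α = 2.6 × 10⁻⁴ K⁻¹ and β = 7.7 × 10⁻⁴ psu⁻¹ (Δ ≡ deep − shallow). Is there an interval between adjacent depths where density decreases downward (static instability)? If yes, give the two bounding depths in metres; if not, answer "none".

Evaluate Δρ/ρ₀ = −αΔT + βΔS across each adjacent pair:
  73–146 m: −αΔT+βΔS = −(2.6 × 10⁻⁴)(-2.0)+(7.7 × 10⁻⁴)(+2.36) = 2.3 × 10⁻³ → stable
  146–199 m: −αΔT+βΔS = −(2.6 × 10⁻⁴)(-0.2)+(7.7 × 10⁻⁴)(+0.40) = 3.6 × 10⁻⁴ → stable
  199–228 m: −αΔT+βΔS = −(2.6 × 10⁻⁴)(-1.8)+(7.7 × 10⁻⁴)(+0.58) = 9.1 × 10⁻⁴ → stable
Every interval has Δρ > 0: the column is stably stratified throughout.

none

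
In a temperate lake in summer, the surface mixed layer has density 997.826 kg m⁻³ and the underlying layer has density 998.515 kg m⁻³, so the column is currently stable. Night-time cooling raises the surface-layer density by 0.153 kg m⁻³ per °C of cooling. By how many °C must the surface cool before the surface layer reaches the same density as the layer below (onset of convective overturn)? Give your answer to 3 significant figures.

4.50 °C

Density deficit of the surface layer: 998.515 − 997.826 = 0.689 kg m⁻³.
Required change = 0.689 / 0.153 = 4.50 °C.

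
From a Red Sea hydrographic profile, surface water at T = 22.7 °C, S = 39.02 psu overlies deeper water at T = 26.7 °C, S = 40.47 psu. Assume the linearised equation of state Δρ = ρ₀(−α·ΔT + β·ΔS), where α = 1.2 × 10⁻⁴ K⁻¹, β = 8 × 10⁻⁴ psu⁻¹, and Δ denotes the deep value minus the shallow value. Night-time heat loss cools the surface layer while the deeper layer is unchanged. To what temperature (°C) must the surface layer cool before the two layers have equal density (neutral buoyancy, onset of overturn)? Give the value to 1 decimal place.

17.0 °C

Neutral buoyancy requires Δρ = 0, i.e. −α(T_deep − T_surf′) + β(S_deep − S_surf) = 0.
T_surf′ = T_deep − (β/α)·ΔS = 26.7 − (8 × 10⁻⁴/1.2 × 10⁻⁴)·(+1.45) = 17.033 °C.
Cooling required: 22.7 − (17.033) = 5.667 °C.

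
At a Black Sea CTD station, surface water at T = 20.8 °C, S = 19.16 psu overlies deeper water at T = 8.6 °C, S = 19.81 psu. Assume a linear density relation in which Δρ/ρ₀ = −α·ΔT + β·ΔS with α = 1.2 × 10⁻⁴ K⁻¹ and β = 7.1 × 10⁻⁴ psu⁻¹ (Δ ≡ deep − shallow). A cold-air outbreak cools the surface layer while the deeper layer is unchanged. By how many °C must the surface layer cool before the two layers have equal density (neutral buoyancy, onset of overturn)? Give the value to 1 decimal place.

16.0 °C

Neutral buoyancy requires Δρ = 0, i.e. −α(T_deep − T_surf′) + β(S_deep − S_surf) = 0.
T_surf′ = T_deep − (β/α)·ΔS = 8.6 − (7.1 × 10⁻⁴/1.2 × 10⁻⁴)·(+0.65) = 4.754 °C.
Cooling required: 20.8 − (4.754) = 16.046 °C.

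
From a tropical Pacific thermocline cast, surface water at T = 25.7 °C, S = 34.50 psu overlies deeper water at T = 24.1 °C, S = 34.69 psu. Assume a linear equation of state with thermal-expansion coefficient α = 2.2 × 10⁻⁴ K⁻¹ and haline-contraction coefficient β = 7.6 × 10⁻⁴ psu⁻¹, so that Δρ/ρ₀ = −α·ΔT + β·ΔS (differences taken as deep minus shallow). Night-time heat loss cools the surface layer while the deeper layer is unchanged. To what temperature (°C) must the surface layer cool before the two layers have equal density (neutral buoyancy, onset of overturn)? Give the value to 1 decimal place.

Neutral buoyancy requires Δρ = 0, i.e. −α(T_deep − T_surf′) + β(S_deep − S_surf) = 0.
T_surf′ = T_deep − (β/α)·ΔS = 24.1 − (7.6 × 10⁻⁴/2.2 × 10⁻⁴)·(+0.19) = 23.444 °C.
Cooling required: 25.7 − (23.444) = 2.256 °C.

23.4 °C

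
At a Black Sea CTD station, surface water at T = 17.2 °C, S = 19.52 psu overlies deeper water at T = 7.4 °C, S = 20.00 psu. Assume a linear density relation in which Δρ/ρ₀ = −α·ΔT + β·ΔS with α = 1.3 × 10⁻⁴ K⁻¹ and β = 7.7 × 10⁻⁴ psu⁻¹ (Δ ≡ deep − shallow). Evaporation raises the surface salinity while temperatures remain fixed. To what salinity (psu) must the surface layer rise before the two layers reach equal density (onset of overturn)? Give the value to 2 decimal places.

Neutral buoyancy requires −α(T_deep − T_surf) + β(S_deep − S_surf′) = 0.
S_surf′ = S_deep − (α/β)·ΔT = 20.00 − (1.3 × 10⁻⁴/7.7 × 10⁻⁴)·(-9.8) = 21.6545 psu.
Increase required: 21.6545 − 19.52 = 2.1345 psu.

21.65 psu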